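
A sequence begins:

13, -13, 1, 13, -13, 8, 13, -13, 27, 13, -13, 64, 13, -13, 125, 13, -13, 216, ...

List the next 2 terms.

13, -13

Positions follow the repeating pattern AAB; grouping by letter gives 2 tracks.
Track A: 13, -13, 13, -13, 13, -13, 13, -13, 13, -13, 13, -13. Alternating ±13.
Track B: 1, 8, 27, 64, 125, 216. Consecutive cubes n³ from n = 1.
Position 19 → track A, term 13 = 13.
Term 20 comes from track A (its 14th entry): -13.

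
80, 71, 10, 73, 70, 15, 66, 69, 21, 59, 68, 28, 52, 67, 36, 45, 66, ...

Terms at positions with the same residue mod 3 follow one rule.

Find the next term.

45

Split by position mod 3: positions 1, 4, 7, … form one track, and each other residue class forms its own.
Track A: 80, 73, 66, 59, 52, 45 — linear: a_n = 87 − 7·n.
Track B: 71, 70, 69, 68, 67, 66 — arithmetic with common difference −1.
Track C: 10, 15, 21, 28, 36 — the triangular numbers T_4, T_5, ….
Position 18 falls in track C as its term 6, giving 45.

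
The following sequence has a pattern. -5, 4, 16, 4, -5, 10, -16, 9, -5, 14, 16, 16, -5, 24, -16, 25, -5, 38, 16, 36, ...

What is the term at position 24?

Taking every 4th term gives 4 separate tracks.
Track A is -5, -5, -5, -5, -5, which is constant -5.
Track B is 4, 10, 14, 24, 38, which is each term equals the sum of the previous two.
Track C is 16, -16, 16, -16, 16, which is the oscillation 16·(−1)^(n+1).
Track D is 4, 9, 16, 25, 36, which is perfect squares starting at 2².
Position 24 → track D, term 6 = 49.

49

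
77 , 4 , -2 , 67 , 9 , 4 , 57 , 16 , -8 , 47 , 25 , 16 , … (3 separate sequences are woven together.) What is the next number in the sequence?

37

Split by position mod 3: positions 1, 4, 7, … form one track, and each other residue class forms its own.
Track A: 77, 67, 57, 47 (subtracting 10 each time).
Track B: 4, 9, 16, 25 (consecutive squares n² from n = 2).
Track C: -2, 4, -8, 16 (geometric with ratio -2).
Term 13 comes from track A (its 5th entry): 37.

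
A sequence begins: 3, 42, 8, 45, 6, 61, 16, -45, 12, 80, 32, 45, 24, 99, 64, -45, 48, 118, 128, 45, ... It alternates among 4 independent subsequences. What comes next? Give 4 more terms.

96, 137, 256, -45

The terms cycle through 4 interleaved subsequences.
Track A = 3, 6, 12, 24, 48: geometric, ×2 each step.
Track B = 42, 61, 80, 99, 118: arithmetic with common difference +19.
Track C = 8, 16, 32, 64, 128: successive powers of 2.
Track D = 45, -45, 45, -45, 45: alternating ±45.
Position 21 falls in track A as its term 6, giving 96.
Position 22 falls in track B as its term 6, giving 137.
Position 23 → track C, term 6 = 256.
Position 24 falls in track D as its term 6, giving -45.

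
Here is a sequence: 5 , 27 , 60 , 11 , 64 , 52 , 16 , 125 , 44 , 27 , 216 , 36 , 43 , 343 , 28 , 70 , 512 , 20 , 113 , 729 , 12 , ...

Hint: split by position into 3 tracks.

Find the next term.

Read the sequence 3 terms at a time; column i is its own pattern.
Stream A is 5, 11, 16, 27, 43, 70, 113, which is each term equals the sum of the previous two.
Stream B is 27, 64, 125, 216, 343, 512, 729, which is consecutive cubes n³ from n = 3.
Stream C is 60, 52, 44, 36, 28, 20, 12, which is arithmetic, step −8.
Position 22 → stream A, term 8 = 183.

183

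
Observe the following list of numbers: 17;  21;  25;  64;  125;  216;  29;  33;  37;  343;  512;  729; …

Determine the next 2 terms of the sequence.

Positions follow the repeating pattern AAABBB; grouping by letter gives 2 tracks.
Track A: 17, 21, 25, 29, 33, 37. Arithmetic, step +4.
Track B: 64, 125, 216, 343, 512, 729. Perfect cubes starting at 4³.
The 13th slot belongs to track A; its 7th term is 41.
Term 14 comes from track A (its 8th entry): 45.

41, 45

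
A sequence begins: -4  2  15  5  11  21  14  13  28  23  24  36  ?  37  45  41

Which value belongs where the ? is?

32

Taking every 3rd term gives 3 separate tracks.
Track A: -4, 5, 14, 23, ?, 41. Adding 9 each time.
Track B: 2, 11, 13, 24, 37. Fibonacci-style (each term is the sum of the two before it).
Track C: 15, 21, 28, 36, 45. Triangular numbers starting at T_5.
The gap is track A's term 5; the rule gives 32.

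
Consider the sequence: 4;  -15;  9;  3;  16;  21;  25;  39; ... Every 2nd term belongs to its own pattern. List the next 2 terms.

Positions 1, 3, 5, … form one subsequence and positions 2, 4, 6, … form another.
Stream A = 4, 9, 16, 25: the squares 2², 3², 4², ….
Stream B = -15, 3, 21, 39: adding 18 each time.
Position 9 falls in stream A as its term 5, giving 36.
Position 10 falls in stream B as its term 5, giving 57.

36, 57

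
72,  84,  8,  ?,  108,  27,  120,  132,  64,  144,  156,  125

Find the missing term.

96

The slot pattern repeats as AAB (period 3), so there are 2 interleaved tracks.
Stream A is 72, 84, ?, 108, 120, 132, 144, 156, which is arithmetic with common difference +12.
Stream B is 8, 27, 64, 125, which is perfect cubes starting at 2³.
So the missing entry in stream A is 96.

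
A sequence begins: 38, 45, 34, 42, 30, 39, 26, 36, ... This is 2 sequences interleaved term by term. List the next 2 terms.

Taking every 2nd term gives 2 separate tracks.
Stream A: 38, 34, 30, 26. Linear: a_n = 42 − 4·n.
Stream B: 45, 42, 39, 36. Linear: a_n = 48 − 3·n.
Position 9 falls in stream A as its term 5, giving 22.
Position 10 → stream B, term 5 = 33.

22, 33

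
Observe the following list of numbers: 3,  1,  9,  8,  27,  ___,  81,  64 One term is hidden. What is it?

27

The terms cycle through 2 interleaved subsequences.
Track A: 3, 9, 27, 81 (successive powers of 3).
Track B: 1, 8, ?, 64 (consecutive cubes n³ from n = 1).
Filling track B at index 3 by its rule yields 27.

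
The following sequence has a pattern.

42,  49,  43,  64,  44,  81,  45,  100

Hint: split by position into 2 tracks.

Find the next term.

Odd-indexed and even-indexed terms follow separate rules.
Track A = 42, 43, 44, 45: adding 1 each time.
Track B = 49, 64, 81, 100: consecutive squares n² from n = 7.
Position 9 falls in track A as its term 5, giving 46.

46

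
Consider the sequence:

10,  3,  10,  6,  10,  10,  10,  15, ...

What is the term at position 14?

Taking every 2nd term gives 2 separate tracks.
Track A = 10, 10, 10, 10: always 10.
Track B = 3, 6, 10, 15: the triangular numbers T_2, T_3, ….
Position 14 falls in track B as its term 7, giving 36.

36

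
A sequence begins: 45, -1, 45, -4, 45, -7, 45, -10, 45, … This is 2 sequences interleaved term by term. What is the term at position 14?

-19

Positions 1, 3, 5, … form one subsequence and positions 2, 4, 6, … form another.
Track A: 45, 45, 45, 45, 45. The constant sequence 45.
Track B: -1, -4, -7, -10. Linear: a_n = 2 − 3·n.
Position 14 → track B, term 7 = -19.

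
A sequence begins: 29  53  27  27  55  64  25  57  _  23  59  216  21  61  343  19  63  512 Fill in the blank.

125

Read the sequence 3 terms at a time; column i is its own pattern.
Stream A: 29, 27, 25, 23, 21, 19. Linear: a_n = 31 − 2·n.
Stream B: 53, 55, 57, 59, 61, 63. Adding 2 each time.
Stream C: 27, 64, ?, 216, 343, 512. Consecutive cubes n³ from n = 3.
So the missing entry in stream C is 125.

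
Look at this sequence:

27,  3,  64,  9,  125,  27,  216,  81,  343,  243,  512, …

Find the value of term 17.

Split by position mod 2 into 2 tracks.
Track A: 27, 64, 125, 216, 343, 512 (perfect cubes starting at 3³).
Track B: 3, 9, 27, 81, 243 (powers of 3).
Term 17 comes from track A (its 9th entry): 1331.

1331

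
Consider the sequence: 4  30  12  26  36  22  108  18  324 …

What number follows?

Split by position mod 2 into 2 tracks.
Track A = 4, 12, 36, 108, 324: multiplying by 3 each time.
Track B = 30, 26, 22, 18: arithmetic, step −4.
The 10th slot belongs to track B; its 5th term is 14.

14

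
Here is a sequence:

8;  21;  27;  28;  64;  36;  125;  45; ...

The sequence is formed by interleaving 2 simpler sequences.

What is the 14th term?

78

Taking every 2nd term gives 2 separate tracks.
Stream A: 8, 27, 64, 125 — consecutive cubes n³ from n = 2.
Stream B: 21, 28, 36, 45 — triangular numbers n(n+1)/2 for n = 6, 7, ….
Position 14 falls in stream B as its term 7, giving 78.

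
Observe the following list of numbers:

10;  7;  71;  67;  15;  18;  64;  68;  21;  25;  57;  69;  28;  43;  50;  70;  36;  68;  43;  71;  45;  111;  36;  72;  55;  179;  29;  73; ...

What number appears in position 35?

Split by position mod 4: positions 1, 5, 9, … form one track, and each other residue class forms its own.
Stream A is 10, 15, 21, 28, 36, 45, 55, which is the triangular numbers T_4, T_5, ….
Stream B is 7, 18, 25, 43, 68, 111, 179, which is each term equals the sum of the previous two.
Stream C is 71, 64, 57, 50, 43, 36, 29, which is subtracting 7 each time.
Stream D is 67, 68, 69, 70, 71, 72, 73, which is adding 1 each time.
Term 35 comes from stream C (its 9th entry): 15.

15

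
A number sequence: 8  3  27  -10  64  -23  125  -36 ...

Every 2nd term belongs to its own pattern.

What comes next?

Positions 1, 3, 5, … form one subsequence and positions 2, 4, 6, … form another.
Stream A: 8, 27, 64, 125. The cubes 2³, 3³, 4³, ….
Stream B: 3, -10, -23, -36. Linear: a_n = 16 − 13·n.
Position 9 falls in stream A as its term 5, giving 216.

216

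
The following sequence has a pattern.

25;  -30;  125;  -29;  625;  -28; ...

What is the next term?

Positions 1, 3, 5, … form one subsequence and positions 2, 4, 6, … form another.
Subsequence A = 25, 125, 625: successive powers of 5.
Subsequence B = -30, -29, -28: arithmetic, step +1.
Position 7 falls in subsequence A as its term 4, giving 3125.

3125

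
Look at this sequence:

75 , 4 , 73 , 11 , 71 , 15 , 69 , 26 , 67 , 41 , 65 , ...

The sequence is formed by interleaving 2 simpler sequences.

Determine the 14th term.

Taking every 2nd term gives 2 separate tracks.
Subsequence A: 75, 73, 71, 69, 67, 65 (linear: a_n = 77 − 2·n).
Subsequence B: 4, 11, 15, 26, 41 (each term equals the sum of the previous two).
Position 14 falls in subsequence B as its term 7, giving 108.

108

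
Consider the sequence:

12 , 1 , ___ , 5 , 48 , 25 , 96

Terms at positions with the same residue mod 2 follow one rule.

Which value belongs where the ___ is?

24

Split by position mod 2 into 2 tracks.
Track A is 12, ?, 48, 96, which is multiplying by 2 each time.
Track B is 1, 5, 25, which is powers 5^0, 5^1, 5^2, ….
Track A's pattern makes the blank 24.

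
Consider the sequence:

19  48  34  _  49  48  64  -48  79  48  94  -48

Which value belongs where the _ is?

-48

Split by position mod 2 into 2 tracks.
Stream A is 19, 34, 49, 64, 79, 94, which is adding 15 each time.
Stream B is 48, ?, 48, -48, 48, -48, which is the oscillation 48·(−1)^(n+1).
The gap is stream B's term 2; the rule gives -48.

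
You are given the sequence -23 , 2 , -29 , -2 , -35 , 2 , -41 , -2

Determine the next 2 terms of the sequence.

The terms cycle through 2 interleaved subsequences.
Stream A: -23, -29, -35, -41 (arithmetic, step −6).
Stream B: 2, -2, 2, -2 (oscillating between 2 and -2).
Position 9 → stream A, term 5 = -47.
Position 10 falls in stream B as its term 5, giving 2.

-47, 2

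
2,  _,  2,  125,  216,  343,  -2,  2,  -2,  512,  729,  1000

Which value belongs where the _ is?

-2

Reading positions in blocks of 6 reveals the pattern AAABBB — 2 tracks woven together.
Stream A is 2, ?, 2, -2, 2, -2, which is the oscillation 2·(−1)^(n+1).
Stream B is 125, 216, 343, 512, 729, 1000, which is consecutive cubes n³ from n = 5.
Filling stream A at index 2 by its rule yields -2.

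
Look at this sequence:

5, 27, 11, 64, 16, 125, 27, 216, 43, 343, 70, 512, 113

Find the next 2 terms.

Taking every 2nd term gives 2 separate tracks.
Track A: 5, 11, 16, 27, 43, 70, 113 (each term equals the sum of the previous two).
Track B: 27, 64, 125, 216, 343, 512 (perfect cubes starting at 3³).
Term 14 comes from track B (its 7th entry): 729.
Position 15 falls in track A as its term 8, giving 183.

729, 183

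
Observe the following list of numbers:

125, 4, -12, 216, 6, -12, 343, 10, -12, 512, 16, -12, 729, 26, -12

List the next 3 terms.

Split by position mod 3: positions 1, 4, 7, … form one track, and each other residue class forms its own.
Subsequence A: 125, 216, 343, 512, 729 (consecutive cubes n³ from n = 5).
Subsequence B: 4, 6, 10, 16, 26 (a Fibonacci-like recurrence a_n = a_{n-1} + a_{n-2}).
Subsequence C: -12, -12, -12, -12, -12 (the constant sequence -12).
The 16th slot belongs to subsequence A; its 6th term is 1000.
Position 17 falls in subsequence B as its term 6, giving 42.
Position 18 → subsequence C, term 6 = -12.

1000, 42, -12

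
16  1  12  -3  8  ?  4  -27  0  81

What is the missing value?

Odd-indexed and even-indexed terms follow separate rules.
Subsequence A is 16, 12, 8, 4, 0, which is arithmetic with common difference −4.
Subsequence B is 1, -3, ?, -27, 81, which is geometric, ×-3 each step.
So the missing entry in subsequence B is 9.

9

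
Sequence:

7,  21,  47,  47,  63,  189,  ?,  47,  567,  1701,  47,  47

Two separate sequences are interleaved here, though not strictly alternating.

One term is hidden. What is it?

Positions follow the repeating pattern AABB; grouping by letter gives 2 tracks.
Subsequence A is 7, 21, 63, 189, 567, 1701, which is a geometric progression (common ratio 3).
Subsequence B is 47, 47, ?, 47, 47, 47, which is constant 47.
The gap is subsequence B's term 3; the rule gives 47.

47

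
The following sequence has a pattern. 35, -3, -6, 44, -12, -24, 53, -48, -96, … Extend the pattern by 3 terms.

62, -192, -384

Reading positions in blocks of 3 reveals the pattern ABB — 2 tracks woven together.
Stream A: 35, 44, 53. Adding 9 each time.
Stream B: -3, -6, -12, -24, -48, -96. Geometric with ratio 2.
The 10th slot belongs to stream A; its 4th term is 62.
The 11th slot belongs to stream B; its 7th term is -192.
Term 12 comes from stream B (its 8th entry): -384.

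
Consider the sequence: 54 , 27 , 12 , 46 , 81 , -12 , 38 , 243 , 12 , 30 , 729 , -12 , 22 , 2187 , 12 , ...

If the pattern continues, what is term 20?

19683

Split by position mod 3 into 3 tracks.
Stream A: 54, 46, 38, 30, 22 — linear: a_n = 62 − 8·n.
Stream B: 27, 81, 243, 729, 2187 — successive powers of 3.
Stream C: 12, -12, 12, -12, 12 — oscillating between 12 and -12.
Term 20 comes from stream B (its 7th entry): 19683.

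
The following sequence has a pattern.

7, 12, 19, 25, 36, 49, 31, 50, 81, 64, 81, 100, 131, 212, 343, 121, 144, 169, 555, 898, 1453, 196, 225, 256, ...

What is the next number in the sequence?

2351

Positions follow the repeating pattern AAABBB; grouping by letter gives 2 tracks.
Subsequence A: 7, 12, 19, 31, 50, 81, 131, 212, 343, 555, 898, 1453 — a Fibonacci-like recurrence a_n = a_{n-1} + a_{n-2}.
Subsequence B: 25, 36, 49, 64, 81, 100, 121, 144, 169, 196, 225, 256 — the squares 5², 6², 7², ….
Position 25 falls in subsequence A as its term 13, giving 2351.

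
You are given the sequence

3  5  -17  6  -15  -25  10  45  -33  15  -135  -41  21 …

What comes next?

Read the sequence 3 terms at a time; column i is its own pattern.
Track A is 3, 6, 10, 15, 21, which is triangular numbers starting at T_2.
Track B is 5, -15, 45, -135, which is geometric, ×-3 each step.
Track C is -17, -25, -33, -41, which is subtracting 8 each time.
Term 14 comes from track B (its 5th entry): 405.

405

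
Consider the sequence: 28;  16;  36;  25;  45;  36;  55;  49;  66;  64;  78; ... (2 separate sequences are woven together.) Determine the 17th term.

Positions 1, 3, 5, … form one subsequence and positions 2, 4, 6, … form another.
Stream A is 28, 36, 45, 55, 66, 78, which is triangular numbers starting at T_7.
Stream B is 16, 25, 36, 49, 64, which is the squares 4², 5², 6², ….
Term 17 comes from stream A (its 9th entry): 120.

120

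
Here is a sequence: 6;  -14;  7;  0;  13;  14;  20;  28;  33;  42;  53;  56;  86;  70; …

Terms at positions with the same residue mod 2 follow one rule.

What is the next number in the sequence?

Positions 1, 3, 5, … form one subsequence and positions 2, 4, 6, … form another.
Subsequence A is 6, 7, 13, 20, 33, 53, 86, which is a Fibonacci-like recurrence a_n = a_{n-1} + a_{n-2}.
Subsequence B is -14, 0, 14, 28, 42, 56, 70, which is adding 14 each time.
Position 15 → subsequence A, term 8 = 139.

139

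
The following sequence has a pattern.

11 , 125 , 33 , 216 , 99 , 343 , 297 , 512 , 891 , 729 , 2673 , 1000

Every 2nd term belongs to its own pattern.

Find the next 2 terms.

8019, 1331

Taking every 2nd term gives 2 separate tracks.
Subsequence A is 11, 33, 99, 297, 891, 2673, which is geometric with ratio 3.
Subsequence B is 125, 216, 343, 512, 729, 1000, which is perfect cubes starting at 5³.
Term 13 comes from subsequence A (its 7th entry): 8019.
Position 14 falls in subsequence B as its term 7, giving 1331.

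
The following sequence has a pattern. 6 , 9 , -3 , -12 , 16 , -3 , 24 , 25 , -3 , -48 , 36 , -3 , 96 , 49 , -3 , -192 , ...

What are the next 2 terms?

64, -3

Taking every 3rd term gives 3 separate tracks.
Track A: 6, -12, 24, -48, 96, -192 — a geometric progression (common ratio -2).
Track B: 9, 16, 25, 36, 49 — perfect squares starting at 3².
Track C: -3, -3, -3, -3, -3 — always -3.
Term 17 comes from track B (its 6th entry): 64.
The 18th slot belongs to track C; its 6th term is -3.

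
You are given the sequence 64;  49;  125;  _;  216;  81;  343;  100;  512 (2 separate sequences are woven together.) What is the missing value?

The terms cycle through 2 interleaved subsequences.
Track A is 64, 125, 216, 343, 512, which is perfect cubes starting at 4³.
Track B is 49, ?, 81, 100, which is the squares 7², 8², 9², ….
The gap is track B's term 2; the rule gives 64.

64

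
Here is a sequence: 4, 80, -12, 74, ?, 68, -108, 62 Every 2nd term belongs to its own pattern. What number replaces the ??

Taking every 2nd term gives 2 separate tracks.
Subsequence A is 4, -12, ?, -108, which is multiplying by -3 each time.
Subsequence B is 80, 74, 68, 62, which is subtracting 6 each time.
The gap is subsequence A's term 3; the rule gives 36.

36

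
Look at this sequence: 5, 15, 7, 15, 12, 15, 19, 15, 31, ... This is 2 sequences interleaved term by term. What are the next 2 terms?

15, 50

Taking every 2nd term gives 2 separate tracks.
Subsequence A is 5, 7, 12, 19, 31, which is Fibonacci-style (each term is the sum of the two before it).
Subsequence B is 15, 15, 15, 15, which is the constant sequence 15.
Position 10 falls in subsequence B as its term 5, giving 15.
The 11th slot belongs to subsequence A; its 6th term is 50.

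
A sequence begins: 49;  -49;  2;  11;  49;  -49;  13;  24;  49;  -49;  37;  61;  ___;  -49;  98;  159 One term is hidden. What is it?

49

The slot pattern repeats as AABB (period 4), so there are 2 interleaved tracks.
Stream A = 49, -49, 49, -49, 49, -49, ?, -49: oscillating between 49 and -49.
Stream B = 2, 11, 13, 24, 37, 61, 98, 159: a Fibonacci-like recurrence a_n = a_{n-1} + a_{n-2}.
Stream A's pattern makes the blank 49.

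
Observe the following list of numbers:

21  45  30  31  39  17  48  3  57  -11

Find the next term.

Split by position mod 2 into 2 tracks.
Track A: 21, 30, 39, 48, 57. Linear: a_n = 12 + 9·n.
Track B: 45, 31, 17, 3, -11. Subtracting 14 each time.
Position 11 falls in track A as its term 6, giving 66.

66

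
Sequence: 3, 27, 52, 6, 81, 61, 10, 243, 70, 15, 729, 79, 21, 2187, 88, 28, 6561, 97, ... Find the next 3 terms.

Read the sequence 3 terms at a time; column i is its own pattern.
Track A: 3, 6, 10, 15, 21, 28 (triangular numbers n(n+1)/2 for n = 2, 3, …).
Track B: 27, 81, 243, 729, 2187, 6561 (successive powers of 3).
Track C: 52, 61, 70, 79, 88, 97 (arithmetic, step +9).
Term 19 comes from track A (its 7th entry): 36.
Position 20 → track B, term 7 = 19683.
Position 21 → track C, term 7 = 106.

36, 19683, 106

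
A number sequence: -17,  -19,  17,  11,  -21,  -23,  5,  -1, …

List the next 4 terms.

-25, -27, -7, -13

The slot pattern repeats as AABB (period 4), so there are 2 interleaved tracks.
Track A: -17, -19, -21, -23 — arithmetic, step −2.
Track B: 17, 11, 5, -1 — arithmetic with common difference −6.
The 9th slot belongs to track A; its 5th term is -25.
Position 10 falls in track A as its term 6, giving -27.
Position 11 → track B, term 5 = -7.
Term 12 comes from track B (its 6th entry): -13.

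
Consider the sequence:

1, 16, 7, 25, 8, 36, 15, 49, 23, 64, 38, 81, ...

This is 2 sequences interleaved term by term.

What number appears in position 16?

121

Split by position mod 2 into 2 tracks.
Track A: 1, 7, 8, 15, 23, 38 — each term equals the sum of the previous two.
Track B: 16, 25, 36, 49, 64, 81 — consecutive squares n² from n = 4.
The 16th slot belongs to track B; its 8th term is 121.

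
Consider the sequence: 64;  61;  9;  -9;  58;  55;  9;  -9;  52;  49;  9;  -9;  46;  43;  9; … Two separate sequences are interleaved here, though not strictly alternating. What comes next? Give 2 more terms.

-9, 40

The slot pattern repeats as AABB (period 4), so there are 2 interleaved tracks.
Track A: 64, 61, 58, 55, 52, 49, 46, 43 (arithmetic, step −3).
Track B: 9, -9, 9, -9, 9, -9, 9 (oscillating between 9 and -9).
Term 16 comes from track B (its 8th entry): -9.
Term 17 comes from track A (its 9th entry): 40.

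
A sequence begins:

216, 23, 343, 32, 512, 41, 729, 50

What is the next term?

Taking every 2nd term gives 2 separate tracks.
Subsequence A: 216, 343, 512, 729 (perfect cubes starting at 6³).
Subsequence B: 23, 32, 41, 50 (adding 9 each time).
The 9th slot belongs to subsequence A; its 5th term is 1000.

1000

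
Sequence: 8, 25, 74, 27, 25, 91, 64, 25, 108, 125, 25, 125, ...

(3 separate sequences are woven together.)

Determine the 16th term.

Split by position mod 3 into 3 tracks.
Track A: 8, 27, 64, 125. Perfect cubes starting at 2³.
Track B: 25, 25, 25, 25. Constant 25.
Track C: 74, 91, 108, 125. Adding 17 each time.
Term 16 comes from track A (its 6th entry): 343.

343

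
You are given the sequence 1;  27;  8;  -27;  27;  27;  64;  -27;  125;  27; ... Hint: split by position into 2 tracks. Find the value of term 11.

216

The terms cycle through 2 interleaved subsequences.
Stream A is 1, 8, 27, 64, 125, which is perfect cubes starting at 1³.
Stream B is 27, -27, 27, -27, 27, which is alternating ±27.
Position 11 falls in stream A as its term 6, giving 216.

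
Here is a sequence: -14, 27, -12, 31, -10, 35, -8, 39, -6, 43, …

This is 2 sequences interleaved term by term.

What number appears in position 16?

55

Split by position mod 2 into 2 tracks.
Track A = -14, -12, -10, -8, -6: adding 2 each time.
Track B = 27, 31, 35, 39, 43: adding 4 each time.
Position 16 → track B, term 8 = 55.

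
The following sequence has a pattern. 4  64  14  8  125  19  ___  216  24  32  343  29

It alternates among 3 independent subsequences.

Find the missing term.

16

The terms cycle through 3 interleaved subsequences.
Stream A: 4, 8, ?, 32. Powers of 2.
Stream B: 64, 125, 216, 343. Consecutive cubes n³ from n = 4.
Stream C: 14, 19, 24, 29. Arithmetic with common difference +5.
Filling stream A at index 3 by its rule yields 16.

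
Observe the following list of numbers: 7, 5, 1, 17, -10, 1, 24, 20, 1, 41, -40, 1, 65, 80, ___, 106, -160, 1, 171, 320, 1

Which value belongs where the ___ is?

1

Split by position mod 3 into 3 tracks.
Track A: 7, 17, 24, 41, 65, 106, 171 — a Fibonacci-like recurrence a_n = a_{n-1} + a_{n-2}.
Track B: 5, -10, 20, -40, 80, -160, 320 — geometric, ×-2 each step.
Track C: 1, 1, 1, 1, ?, 1, 1 — the constant sequence 1.
The gap is track C's term 5; the rule gives 1.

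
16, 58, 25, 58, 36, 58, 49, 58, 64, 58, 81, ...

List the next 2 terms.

Split by position mod 2 into 2 tracks.
Track A: 16, 25, 36, 49, 64, 81. Perfect squares starting at 4².
Track B: 58, 58, 58, 58, 58. The constant sequence 58.
The 12th slot belongs to track B; its 6th term is 58.
Position 13 falls in track A as its term 7, giving 100.

58, 100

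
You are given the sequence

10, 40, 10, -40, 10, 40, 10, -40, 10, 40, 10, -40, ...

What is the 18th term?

40

Odd-indexed and even-indexed terms follow separate rules.
Stream A = 10, 10, 10, 10, 10, 10: the constant sequence 10.
Stream B = 40, -40, 40, -40, 40, -40: the oscillation 40·(−1)^(n+1).
Position 18 falls in stream B as its term 9, giving 40.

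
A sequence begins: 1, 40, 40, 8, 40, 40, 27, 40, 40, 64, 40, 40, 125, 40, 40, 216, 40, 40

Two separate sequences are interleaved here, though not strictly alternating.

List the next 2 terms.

343, 40

Reading positions in blocks of 3 reveals the pattern ABB — 2 tracks woven together.
Track A = 1, 8, 27, 64, 125, 216: consecutive cubes n³ from n = 1.
Track B = 40, 40, 40, 40, 40, 40, 40, 40, 40, 40, 40, 40: always 40.
Position 19 falls in track A as its term 7, giving 343.
Term 20 comes from track B (its 13th entry): 40.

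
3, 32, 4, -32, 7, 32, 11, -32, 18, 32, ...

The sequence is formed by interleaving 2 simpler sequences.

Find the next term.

Taking every 2nd term gives 2 separate tracks.
Subsequence A: 3, 4, 7, 11, 18 — each term equals the sum of the previous two.
Subsequence B: 32, -32, 32, -32, 32 — the oscillation 32·(−1)^(n+1).
Position 11 falls in subsequence A as its term 6, giving 29.

29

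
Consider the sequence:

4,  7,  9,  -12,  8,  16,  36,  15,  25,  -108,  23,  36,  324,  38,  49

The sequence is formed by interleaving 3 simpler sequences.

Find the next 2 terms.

-972, 61

Read the sequence 3 terms at a time; column i is its own pattern.
Track A: 4, -12, 36, -108, 324 — geometric with ratio -3.
Track B: 7, 8, 15, 23, 38 — Fibonacci-style (each term is the sum of the two before it).
Track C: 9, 16, 25, 36, 49 — perfect squares starting at 3².
Position 16 falls in track A as its term 6, giving -972.
Term 17 comes from track B (its 6th entry): 61.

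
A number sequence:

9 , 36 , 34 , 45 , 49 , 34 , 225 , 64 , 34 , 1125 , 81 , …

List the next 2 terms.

Split by position mod 3 into 3 tracks.
Track A: 9, 45, 225, 1125. Geometric, ×5 each step.
Track B: 36, 49, 64, 81. The squares 6², 7², 8², ….
Track C: 34, 34, 34. Constant 34.
Position 12 falls in track C as its term 4, giving 34.
The 13th slot belongs to track A; its 5th term is 5625.

34, 5625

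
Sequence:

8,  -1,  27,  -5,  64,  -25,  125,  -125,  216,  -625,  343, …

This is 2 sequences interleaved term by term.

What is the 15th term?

Taking every 2nd term gives 2 separate tracks.
Track A: 8, 27, 64, 125, 216, 343 — consecutive cubes n³ from n = 2.
Track B: -1, -5, -25, -125, -625 — geometric, ×5 each step.
Position 15 falls in track A as its term 8, giving 729.

729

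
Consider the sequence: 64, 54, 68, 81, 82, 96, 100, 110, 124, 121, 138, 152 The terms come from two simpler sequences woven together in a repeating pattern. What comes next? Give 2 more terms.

144, 166

The slot pattern repeats as ABB (period 3), so there are 2 interleaved tracks.
Subsequence A: 64, 81, 100, 121. The squares 8², 9², 10², ….
Subsequence B: 54, 68, 82, 96, 110, 124, 138, 152. Arithmetic with common difference +14.
The 13th slot belongs to subsequence A; its 5th term is 144.
Term 14 comes from subsequence B (its 9th entry): 166.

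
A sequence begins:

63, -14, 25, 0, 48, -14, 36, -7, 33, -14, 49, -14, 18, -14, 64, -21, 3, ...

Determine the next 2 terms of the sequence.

-14, 81

Taking every 4th term gives 4 separate tracks.
Stream A is 63, 48, 33, 18, 3, which is arithmetic with common difference −15.
Stream B is -14, -14, -14, -14, which is always -14.
Stream C is 25, 36, 49, 64, which is the squares 5², 6², 7², ….
Stream D is 0, -7, -14, -21, which is arithmetic, step −7.
Position 18 → stream B, term 5 = -14.
The 19th slot belongs to stream C; its 5th term is 81.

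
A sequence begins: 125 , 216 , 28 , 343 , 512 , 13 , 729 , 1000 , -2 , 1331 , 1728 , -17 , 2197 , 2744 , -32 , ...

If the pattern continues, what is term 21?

Reading positions in blocks of 3 reveals the pattern AAB — 2 tracks woven together.
Subsequence A: 125, 216, 343, 512, 729, 1000, 1331, 1728, 2197, 2744. Perfect cubes starting at 5³.
Subsequence B: 28, 13, -2, -17, -32. Arithmetic with common difference −15.
Position 21 falls in subsequence B as its term 7, giving -62.

-62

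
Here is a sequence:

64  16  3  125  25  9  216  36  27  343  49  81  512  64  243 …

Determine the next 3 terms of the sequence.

Split by position mod 3 into 3 tracks.
Subsequence A: 64, 125, 216, 343, 512. Consecutive cubes n³ from n = 4.
Subsequence B: 16, 25, 36, 49, 64. Perfect squares starting at 4².
Subsequence C: 3, 9, 27, 81, 243. Powers of 3.
Term 16 comes from subsequence A (its 6th entry): 729.
The 17th slot belongs to subsequence B; its 6th term is 81.
The 18th slot belongs to subsequence C; its 6th term is 729.

729, 81, 729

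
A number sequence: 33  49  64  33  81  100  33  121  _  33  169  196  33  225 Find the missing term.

144

The slot pattern repeats as ABB (period 3), so there are 2 interleaved tracks.
Stream A: 33, 33, 33, 33, 33 — constant 33.
Stream B: 49, 64, 81, 100, 121, ?, 169, 196, 225 — the squares 7², 8², 9², ….
The gap is stream B's term 6; the rule gives 144.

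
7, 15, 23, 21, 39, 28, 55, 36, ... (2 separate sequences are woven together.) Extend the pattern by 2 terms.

The terms cycle through 2 interleaved subsequences.
Stream A: 7, 23, 39, 55 (arithmetic with common difference +16).
Stream B: 15, 21, 28, 36 (the triangular numbers T_5, T_6, …).
Position 9 falls in stream A as its term 5, giving 71.
The 10th slot belongs to stream B; its 5th term is 45.

71, 45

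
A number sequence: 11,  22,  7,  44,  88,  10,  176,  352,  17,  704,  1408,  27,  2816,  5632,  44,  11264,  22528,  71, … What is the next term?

45056

The slot pattern repeats as AAB (period 3), so there are 2 interleaved tracks.
Stream A: 11, 22, 44, 88, 176, 352, 704, 1408, 2816, 5632, 11264, 22528. Geometric, ×2 each step.
Stream B: 7, 10, 17, 27, 44, 71. A Fibonacci-like recurrence a_n = a_{n-1} + a_{n-2}.
Term 19 comes from stream A (its 13th entry): 45056.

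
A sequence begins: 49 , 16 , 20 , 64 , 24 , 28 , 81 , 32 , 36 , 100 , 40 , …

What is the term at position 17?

Positions follow the repeating pattern ABB; grouping by letter gives 2 tracks.
Track A is 49, 64, 81, 100, which is consecutive squares n² from n = 7.
Track B is 16, 20, 24, 28, 32, 36, 40, which is linear: a_n = 12 + 4·n.
The 17th slot belongs to track B; its 11th term is 56.

56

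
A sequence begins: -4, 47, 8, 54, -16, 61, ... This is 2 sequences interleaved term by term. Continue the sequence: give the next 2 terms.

32, 68

Positions 1, 3, 5, … form one subsequence and positions 2, 4, 6, … form another.
Stream A: -4, 8, -16 — multiplying by -2 each time.
Stream B: 47, 54, 61 — arithmetic, step +7.
Position 7 → stream A, term 4 = 32.
The 8th slot belongs to stream B; its 4th term is 68.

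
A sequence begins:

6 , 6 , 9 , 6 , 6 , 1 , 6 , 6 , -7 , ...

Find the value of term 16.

The slot pattern repeats as AAB (period 3), so there are 2 interleaved tracks.
Subsequence A is 6, 6, 6, 6, 6, 6, which is the constant sequence 6.
Subsequence B is 9, 1, -7, which is arithmetic with common difference −8.
Position 16 falls in subsequence A as its term 11, giving 6.

6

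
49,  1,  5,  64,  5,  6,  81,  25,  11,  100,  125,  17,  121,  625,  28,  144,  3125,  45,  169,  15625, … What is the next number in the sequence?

Split by position mod 3: positions 1, 4, 7, … form one track, and each other residue class forms its own.
Subsequence A: 49, 64, 81, 100, 121, 144, 169. Consecutive squares n² from n = 7.
Subsequence B: 1, 5, 25, 125, 625, 3125, 15625. Powers 5^0, 5^1, 5^2, ….
Subsequence C: 5, 6, 11, 17, 28, 45. A Fibonacci-like recurrence a_n = a_{n-1} + a_{n-2}.
Position 21 → subsequence C, term 7 = 73.

73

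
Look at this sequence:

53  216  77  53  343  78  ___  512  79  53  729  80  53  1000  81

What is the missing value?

53

Taking every 3rd term gives 3 separate tracks.
Stream A is 53, 53, ?, 53, 53, which is always 53.
Stream B is 216, 343, 512, 729, 1000, which is perfect cubes starting at 6³.
Stream C is 77, 78, 79, 80, 81, which is linear: a_n = 76 + n.
Filling stream A at index 3 by its rule yields 53.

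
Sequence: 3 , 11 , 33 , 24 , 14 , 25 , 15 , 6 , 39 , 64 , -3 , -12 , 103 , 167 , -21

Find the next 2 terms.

-30, 270

The slot pattern repeats as AABB (period 4), so there are 2 interleaved tracks.
Track A = 3, 11, 14, 25, 39, 64, 103, 167: each term equals the sum of the previous two.
Track B = 33, 24, 15, 6, -3, -12, -21: arithmetic with common difference −9.
Term 16 comes from track B (its 8th entry): -30.
Position 17 falls in track A as its term 9, giving 270.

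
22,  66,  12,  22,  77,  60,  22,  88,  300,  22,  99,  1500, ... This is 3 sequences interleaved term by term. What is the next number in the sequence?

The terms cycle through 3 interleaved subsequences.
Track A: 22, 22, 22, 22 — always 22.
Track B: 66, 77, 88, 99 — arithmetic with common difference +11.
Track C: 12, 60, 300, 1500 — a geometric progression (common ratio 5).
The 13th slot belongs to track A; its 5th term is 22.

22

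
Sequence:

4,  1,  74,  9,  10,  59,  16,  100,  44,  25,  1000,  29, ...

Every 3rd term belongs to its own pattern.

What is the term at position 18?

The terms cycle through 3 interleaved subsequences.
Subsequence A: 4, 9, 16, 25. Consecutive squares n² from n = 2.
Subsequence B: 1, 10, 100, 1000. Successive powers of 10.
Subsequence C: 74, 59, 44, 29. Subtracting 15 each time.
Position 18 falls in subsequence C as its term 6, giving -1.

-1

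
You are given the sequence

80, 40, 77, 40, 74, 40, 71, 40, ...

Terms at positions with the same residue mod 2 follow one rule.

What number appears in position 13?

62

The terms cycle through 2 interleaved subsequences.
Track A: 80, 77, 74, 71 — arithmetic with common difference −3.
Track B: 40, 40, 40, 40 — the constant sequence 40.
Position 13 → track A, term 7 = 62.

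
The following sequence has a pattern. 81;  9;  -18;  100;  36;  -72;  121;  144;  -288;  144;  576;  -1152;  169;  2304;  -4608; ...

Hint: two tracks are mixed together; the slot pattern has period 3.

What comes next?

Positions follow the repeating pattern ABB; grouping by letter gives 2 tracks.
Track A: 81, 100, 121, 144, 169 (the squares 9², 10², 11², …).
Track B: 9, -18, 36, -72, 144, -288, 576, -1152, 2304, -4608 (multiplying by -2 each time).
Position 16 → track A, term 6 = 196.

196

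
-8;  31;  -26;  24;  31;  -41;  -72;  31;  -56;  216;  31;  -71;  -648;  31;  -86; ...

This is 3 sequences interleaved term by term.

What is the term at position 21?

Read the sequence 3 terms at a time; column i is its own pattern.
Stream A: -8, 24, -72, 216, -648 — geometric, ×-3 each step.
Stream B: 31, 31, 31, 31, 31 — the constant sequence 31.
Stream C: -26, -41, -56, -71, -86 — linear: a_n = -11 − 15·n.
Position 21 falls in stream C as its term 7, giving -116.

-116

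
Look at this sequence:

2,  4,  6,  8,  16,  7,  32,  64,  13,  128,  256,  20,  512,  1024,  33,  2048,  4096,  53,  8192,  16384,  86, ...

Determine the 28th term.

Reading positions in blocks of 3 reveals the pattern AAB — 2 tracks woven together.
Stream A: 2, 4, 8, 16, 32, 64, 128, 256, 512, 1024, 2048, 4096, 8192, 16384. Powers of 2.
Stream B: 6, 7, 13, 20, 33, 53, 86. Fibonacci-style (each term is the sum of the two before it).
Term 28 comes from stream A (its 19th entry): 524288.

524288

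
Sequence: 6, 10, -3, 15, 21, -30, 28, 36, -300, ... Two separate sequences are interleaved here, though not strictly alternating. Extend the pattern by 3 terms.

Positions follow the repeating pattern AAB; grouping by letter gives 2 tracks.
Track A is 6, 10, 15, 21, 28, 36, which is the triangular numbers T_3, T_4, ….
Track B is -3, -30, -300, which is multiplying by 10 each time.
Position 10 falls in track A as its term 7, giving 45.
The 11th slot belongs to track A; its 8th term is 55.
Term 12 comes from track B (its 4th entry): -3000.

45, 55, -3000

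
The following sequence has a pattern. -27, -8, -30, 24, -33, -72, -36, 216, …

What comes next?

Split by position mod 2 into 2 tracks.
Subsequence A: -27, -30, -33, -36 (linear: a_n = -24 − 3·n).
Subsequence B: -8, 24, -72, 216 (multiplying by -3 each time).
Term 9 comes from subsequence A (its 5th entry): -39.

-39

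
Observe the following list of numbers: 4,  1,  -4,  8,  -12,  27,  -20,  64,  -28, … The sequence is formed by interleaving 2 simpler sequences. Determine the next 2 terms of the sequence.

125, -36

Split by position mod 2 into 2 tracks.
Stream A: 4, -4, -12, -20, -28. Arithmetic with common difference −8.
Stream B: 1, 8, 27, 64. The cubes 1³, 2³, 3³, ….
The 10th slot belongs to stream B; its 5th term is 125.
Position 11 → stream A, term 6 = -36.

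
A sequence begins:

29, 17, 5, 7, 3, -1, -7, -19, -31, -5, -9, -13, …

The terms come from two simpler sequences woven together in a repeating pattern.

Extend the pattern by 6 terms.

-43, -55, -67, -17, -21, -25

Positions follow the repeating pattern AAABBB; grouping by letter gives 2 tracks.
Subsequence A is 29, 17, 5, -7, -19, -31, which is arithmetic, step −12.
Subsequence B is 7, 3, -1, -5, -9, -13, which is linear: a_n = 11 − 4·n.
Position 13 → subsequence A, term 7 = -43.
Position 14 → subsequence A, term 8 = -55.
Position 15 falls in subsequence A as its term 9, giving -67.
Position 16 falls in subsequence B as its term 7, giving -17.
Term 17 comes from subsequence B (its 8th entry): -21.
The 18th slot belongs to subsequence B; its 9th term is -25.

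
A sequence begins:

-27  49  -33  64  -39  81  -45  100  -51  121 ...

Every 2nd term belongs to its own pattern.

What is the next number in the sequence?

Positions 1, 3, 5, … form one subsequence and positions 2, 4, 6, … form another.
Stream A = -27, -33, -39, -45, -51: arithmetic, step −6.
Stream B = 49, 64, 81, 100, 121: perfect squares starting at 7².
Position 11 → stream A, term 6 = -57.

-57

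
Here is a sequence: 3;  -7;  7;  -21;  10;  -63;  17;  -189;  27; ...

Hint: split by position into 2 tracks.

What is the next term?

Positions 1, 3, 5, … form one subsequence and positions 2, 4, 6, … form another.
Track A: 3, 7, 10, 17, 27 (Fibonacci-style (each term is the sum of the two before it)).
Track B: -7, -21, -63, -189 (a geometric progression (common ratio 3)).
Term 10 comes from track B (its 5th entry): -567.

-567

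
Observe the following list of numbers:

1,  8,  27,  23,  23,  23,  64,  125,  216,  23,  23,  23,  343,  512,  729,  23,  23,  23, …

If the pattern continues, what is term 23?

23

Reading positions in blocks of 6 reveals the pattern AAABBB — 2 tracks woven together.
Track A: 1, 8, 27, 64, 125, 216, 343, 512, 729. Consecutive cubes n³ from n = 1.
Track B: 23, 23, 23, 23, 23, 23, 23, 23, 23. The constant sequence 23.
The 23rd slot belongs to track B; its 11th term is 23.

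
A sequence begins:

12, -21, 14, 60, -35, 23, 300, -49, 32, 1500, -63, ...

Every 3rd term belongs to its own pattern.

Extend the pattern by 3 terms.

Read the sequence 3 terms at a time; column i is its own pattern.
Subsequence A: 12, 60, 300, 1500 (geometric, ×5 each step).
Subsequence B: -21, -35, -49, -63 (linear: a_n = -7 − 14·n).
Subsequence C: 14, 23, 32 (linear: a_n = 5 + 9·n).
Term 12 comes from subsequence C (its 4th entry): 41.
Position 13 → subsequence A, term 5 = 7500.
The 14th slot belongs to subsequence B; its 5th term is -77.

41, 7500, -77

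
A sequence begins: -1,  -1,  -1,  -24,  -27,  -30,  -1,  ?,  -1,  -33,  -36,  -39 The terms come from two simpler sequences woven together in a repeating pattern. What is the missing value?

-1

The slot pattern repeats as AAABBB (period 6), so there are 2 interleaved tracks.
Subsequence A = -1, -1, -1, -1, ?, -1: constant -1.
Subsequence B = -24, -27, -30, -33, -36, -39: arithmetic with common difference −3.
The gap is subsequence A's term 5; the rule gives -1.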